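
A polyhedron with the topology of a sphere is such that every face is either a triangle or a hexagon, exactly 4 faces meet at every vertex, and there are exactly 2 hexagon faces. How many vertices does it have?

Let x be the number of triangles; then F = 2 + x.
Edge–face incidences: 2E = 6·2 + 3·x = 12 + 3x.
Every vertex has degree 4, so 4V = 2E.
Euler: V − E + F = 2 ⇒ (2E)/4 − E + (2 + x) = 2.
Multiply by 8: 2·(2E) − 4·(2E) + 8·(2 + x) = 16, i.e. 16 + 8x − 2·(12 + 3x) = 16.
Collecting terms: 2x − 8 = 16, so 2x = 24, so x = 12.
Then 2E = 12 + 3·12 = 48, so E = 24, V = 2E/4 = 12, F = 2 + 12 = 14.

12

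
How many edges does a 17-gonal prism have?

51

A prism on an n-gon has two n-gon bases and n rectangular sides: V = 2·17 = 34, E = 3·17 = 51, F = 17 + 2 = 19.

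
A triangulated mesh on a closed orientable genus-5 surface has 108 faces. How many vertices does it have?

χ = 2 − 2·5 = -8, and every face is a triangle so 3F = 2E.
E = 3·108/2 = 162. Then V = -8 + E − F = -8 + 162 − 108 = 46.

46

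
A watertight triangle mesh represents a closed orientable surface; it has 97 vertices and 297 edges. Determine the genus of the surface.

2

Every face is a triangle and each edge borders two faces, so 3F = 2·297, giving F = 198.
χ = V − E + F = 97 − 297 + 198 = -2.
For a closed orientable surface χ = 2 − 2g, so g = (2 − (-2))/2 = 2.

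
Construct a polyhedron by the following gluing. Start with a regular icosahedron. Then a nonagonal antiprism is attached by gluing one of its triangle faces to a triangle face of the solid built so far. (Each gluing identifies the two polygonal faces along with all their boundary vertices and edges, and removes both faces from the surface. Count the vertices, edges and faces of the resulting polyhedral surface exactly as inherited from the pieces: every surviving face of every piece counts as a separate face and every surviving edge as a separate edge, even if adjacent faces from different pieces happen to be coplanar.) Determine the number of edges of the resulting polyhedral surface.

A regular icosahedron: V=12, E=30, F=20.
Attach a nonagonal antiprism (V=18, E=36, F=20) along a 3-gon: merge 3 vertices and 3 edges, delete both glued faces → V=27, E=63, F=38.
Check: V − E + F = 27 − 63 + 38 = 2.

63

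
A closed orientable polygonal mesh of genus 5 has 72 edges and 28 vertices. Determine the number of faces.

36

For a closed orientable surface of genus 5, χ = 2 − 2·5 = -8.
F = -8 − V + E = -8 − 28 + 72 = 36.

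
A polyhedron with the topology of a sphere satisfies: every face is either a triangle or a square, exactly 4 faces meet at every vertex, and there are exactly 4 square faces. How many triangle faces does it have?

8

Let x be the number of triangles; then F = 4 + x.
Edge–face incidences: 2E = 4·4 + 3·x = 16 + 3x.
Every vertex has degree 4, so 4V = 2E.
Euler: V − E + F = 2 ⇒ (2E)/4 − E + (4 + x) = 2.
Multiply by 8: 2·(2E) − 4·(2E) + 8·(4 + x) = 16, i.e. 32 + 8x − 2·(16 + 3x) = 16.
Collecting terms: 2x = 16, so x = 8.
Then 2E = 16 + 3·8 = 40, so E = 20, V = 2E/4 = 10, F = 4 + 8 = 12.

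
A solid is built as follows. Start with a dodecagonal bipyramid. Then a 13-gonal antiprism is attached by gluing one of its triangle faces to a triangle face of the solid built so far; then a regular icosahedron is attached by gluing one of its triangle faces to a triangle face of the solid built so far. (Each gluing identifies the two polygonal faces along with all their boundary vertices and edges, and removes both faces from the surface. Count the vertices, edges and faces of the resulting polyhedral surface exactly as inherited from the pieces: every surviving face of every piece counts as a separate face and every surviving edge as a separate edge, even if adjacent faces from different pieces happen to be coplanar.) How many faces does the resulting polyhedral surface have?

68

A dodecagonal bipyramid: V=14, E=36, F=24.
Attach a 13-gonal antiprism (V=26, E=52, F=28) along a 3-gon: merge 3 vertices and 3 edges, delete both glued faces → V=37, E=85, F=50.
Attach a regular icosahedron (V=12, E=30, F=20) along a 3-gon: merge 3 vertices and 3 edges, delete both glued faces → V=46, E=112, F=68.
Check: V − E + F = 46 − 112 + 68 = 2.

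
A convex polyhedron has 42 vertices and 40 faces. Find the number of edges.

80

Here V − E + F = 2.
E = V + F − (2) = 42 + 40 − (2) = 80.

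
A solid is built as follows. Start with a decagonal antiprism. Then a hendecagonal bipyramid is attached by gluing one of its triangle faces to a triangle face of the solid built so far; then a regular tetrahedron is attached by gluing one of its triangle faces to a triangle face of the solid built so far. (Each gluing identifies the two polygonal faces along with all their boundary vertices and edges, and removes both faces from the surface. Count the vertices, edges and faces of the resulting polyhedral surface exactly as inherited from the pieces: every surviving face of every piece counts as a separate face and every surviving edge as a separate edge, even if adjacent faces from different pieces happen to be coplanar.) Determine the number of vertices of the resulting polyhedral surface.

A decagonal antiprism: V=20, E=40, F=22.
Attach a hendecagonal bipyramid (V=13, E=33, F=22) along a 3-gon: merge 3 vertices and 3 edges, delete both glued faces → V=30, E=70, F=42.
Attach a regular tetrahedron (V=4, E=6, F=4) along a 3-gon: merge 3 vertices and 3 edges, delete both glued faces → V=31, E=73, F=44.
Check: V − E + F = 31 − 73 + 44 = 2.

31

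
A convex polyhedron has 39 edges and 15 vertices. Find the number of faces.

26

Here V − E + F = 2.
F = 2 − V + E = 2 − 15 + 39 = 26.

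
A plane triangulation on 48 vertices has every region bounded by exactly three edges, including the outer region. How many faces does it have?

92

In a plane triangulation 3F = 2E and V − E + F = 2, so F = 2V − 4 = 2·48 − 4 = 92.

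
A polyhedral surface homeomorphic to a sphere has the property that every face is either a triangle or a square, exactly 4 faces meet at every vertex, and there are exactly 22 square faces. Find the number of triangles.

8

Let x be the number of triangles; then F = 22 + x.
Edge–face incidences: 2E = 4·22 + 3·x = 88 + 3x.
Every vertex has degree 4, so 4V = 2E.
Euler: V − E + F = 2 ⇒ (2E)/4 − E + (22 + x) = 2.
Multiply by 8: 2·(2E) − 4·(2E) + 8·(22 + x) = 16, i.e. 176 + 8x − 2·(88 + 3x) = 16.
Collecting terms: 2x = 16, so x = 8.
Then 2E = 88 + 3·8 = 112, so E = 56, V = 2E/4 = 28, F = 22 + 8 = 30.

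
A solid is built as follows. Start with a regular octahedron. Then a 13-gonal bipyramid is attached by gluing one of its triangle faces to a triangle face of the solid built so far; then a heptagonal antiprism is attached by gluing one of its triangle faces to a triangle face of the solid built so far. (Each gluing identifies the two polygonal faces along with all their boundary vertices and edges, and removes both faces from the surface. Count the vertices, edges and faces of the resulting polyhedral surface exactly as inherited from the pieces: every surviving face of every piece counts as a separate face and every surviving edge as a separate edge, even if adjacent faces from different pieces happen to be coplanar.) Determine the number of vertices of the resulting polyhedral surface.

A regular octahedron: V=6, E=12, F=8.
Attach a 13-gonal bipyramid (V=15, E=39, F=26) along a 3-gon: merge 3 vertices and 3 edges, delete both glued faces → V=18, E=48, F=32.
Attach a heptagonal antiprism (V=14, E=28, F=16) along a 3-gon: merge 3 vertices and 3 edges, delete both glued faces → V=29, E=73, F=46.
Check: V − E + F = 29 − 73 + 46 = 2.

29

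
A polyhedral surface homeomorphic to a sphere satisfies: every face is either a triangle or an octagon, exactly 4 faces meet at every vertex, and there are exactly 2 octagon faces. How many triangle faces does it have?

16

Let x be the number of triangles; then F = 2 + x.
Edge–face incidences: 2E = 8·2 + 3·x = 16 + 3x.
Every vertex has degree 4, so 4V = 2E.
Euler: V − E + F = 2 ⇒ (2E)/4 − E + (2 + x) = 2.
Multiply by 8: 2·(2E) − 4·(2E) + 8·(2 + x) = 16, i.e. 16 + 8x − 2·(16 + 3x) = 16.
Collecting terms: 2x − 16 = 16, so 2x = 32, so x = 16.
Then 2E = 16 + 3·16 = 64, so E = 32, V = 2E/4 = 16, F = 2 + 16 = 18.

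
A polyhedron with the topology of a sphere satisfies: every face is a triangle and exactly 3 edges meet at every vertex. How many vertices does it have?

4

Each face has 3 edges and each edge borders two faces, so 2E = 3F.
Each vertex has degree 3, so 3V = 2E and hence V = 3F/3.
Euler: V − E + F = 2 ⇒ (3F/3) − (3F/2) + F = 2.
Multiply by 6: (6 − 9 + 6)F = 12, i.e. 3F = 12.
So F = 4, E = 3·4/2 = 6, V = 3·4/3 = 4.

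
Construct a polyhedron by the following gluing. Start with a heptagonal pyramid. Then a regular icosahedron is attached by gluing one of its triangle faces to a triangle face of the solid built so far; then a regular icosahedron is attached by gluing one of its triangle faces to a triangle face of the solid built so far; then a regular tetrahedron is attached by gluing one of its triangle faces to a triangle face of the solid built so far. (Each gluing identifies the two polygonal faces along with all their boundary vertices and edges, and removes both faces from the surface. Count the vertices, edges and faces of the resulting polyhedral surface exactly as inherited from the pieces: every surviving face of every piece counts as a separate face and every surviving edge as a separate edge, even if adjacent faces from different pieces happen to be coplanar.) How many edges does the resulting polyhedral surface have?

71

A heptagonal pyramid: V=8, E=14, F=8.
Attach a regular icosahedron (V=12, E=30, F=20) along a 3-gon: merge 3 vertices and 3 edges, delete both glued faces → V=17, E=41, F=26.
Attach a regular icosahedron (V=12, E=30, F=20) along a 3-gon: merge 3 vertices and 3 edges, delete both glued faces → V=26, E=68, F=44.
Attach a regular tetrahedron (V=4, E=6, F=4) along a 3-gon: merge 3 vertices and 3 edges, delete both glued faces → V=27, E=71, F=46.
Check: V − E + F = 27 − 71 + 46 = 2.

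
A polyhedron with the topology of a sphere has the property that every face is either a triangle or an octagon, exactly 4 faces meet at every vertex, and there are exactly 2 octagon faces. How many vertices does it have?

Let x be the number of triangles; then F = 2 + x.
Edge–face incidences: 2E = 8·2 + 3·x = 16 + 3x.
Every vertex has degree 4, so 4V = 2E.
Euler: V − E + F = 2 ⇒ (2E)/4 − E + (2 + x) = 2.
Multiply by 8: 2·(2E) − 4·(2E) + 8·(2 + x) = 16, i.e. 16 + 8x − 2·(16 + 3x) = 16.
Collecting terms: 2x − 16 = 16, so 2x = 32, so x = 16.
Then 2E = 16 + 3·16 = 64, so E = 32, V = 2E/4 = 16, F = 2 + 16 = 18.

16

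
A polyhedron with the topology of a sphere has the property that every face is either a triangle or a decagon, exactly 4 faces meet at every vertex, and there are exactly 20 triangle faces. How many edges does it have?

40

Let x be the number of decagons; then F = 20 + x.
Edge–face incidences: 2E = 3·20 + 10·x = 60 + 10x.
Every vertex has degree 4, so 4V = 2E.
Euler: V − E + F = 2 ⇒ (2E)/4 − E + (20 + x) = 2.
Multiply by 8: 2·(2E) − 4·(2E) + 8·(20 + x) = 16, i.e. 160 + 8x − 2·(60 + 10x) = 16.
Collecting terms: −12x + 40 = 16, so −12x = −24, so x = 2.
Then 2E = 60 + 10·2 = 80, so E = 40, V = 2E/4 = 20, F = 20 + 2 = 22.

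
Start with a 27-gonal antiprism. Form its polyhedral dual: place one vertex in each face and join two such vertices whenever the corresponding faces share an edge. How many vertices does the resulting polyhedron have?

The base solid has V = 54, E = 108, F = 56.
The dual swaps V and F and preserves E: V′ = F = 56, E′ = E = 108, F′ = V = 54.

56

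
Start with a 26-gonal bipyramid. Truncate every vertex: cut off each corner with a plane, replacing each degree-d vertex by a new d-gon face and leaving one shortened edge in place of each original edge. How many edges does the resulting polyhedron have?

The base solid has V = 28, E = 78, F = 52.
Truncation replaces each original edge-end by a new vertex, so V′ = 2E = 156.
Each original edge survives, and each old vertex of degree d contributes d new edges; summing degrees gives Σd = 2E, so E′ = E + 2E = 3E = 234.
Each original face survives and each original vertex becomes one new face: F′ = F + V = 80.

234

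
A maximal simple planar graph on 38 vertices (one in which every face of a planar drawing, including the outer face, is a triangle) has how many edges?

108

In a plane triangulation 3F = 2E and V − E + F = 2, so E = 3V − 6 = 3·38 − 6 = 108.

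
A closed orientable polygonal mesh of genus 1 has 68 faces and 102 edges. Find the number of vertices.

34

For a closed orientable surface of genus 1, χ = 2 − 2·1 = 0.
V = 0 + E − F = 0 + 102 − 68 = 34.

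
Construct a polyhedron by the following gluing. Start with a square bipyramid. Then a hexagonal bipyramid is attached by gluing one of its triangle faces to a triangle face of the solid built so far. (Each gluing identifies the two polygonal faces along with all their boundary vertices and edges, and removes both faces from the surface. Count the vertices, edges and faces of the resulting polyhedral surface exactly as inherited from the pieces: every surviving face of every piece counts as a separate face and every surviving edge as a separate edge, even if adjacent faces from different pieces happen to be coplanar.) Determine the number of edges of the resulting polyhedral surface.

A square bipyramid: V=6, E=12, F=8.
Attach a hexagonal bipyramid (V=8, E=18, F=12) along a 3-gon: merge 3 vertices and 3 edges, delete both glued faces → V=11, E=27, F=18.
Check: V − E + F = 11 − 27 + 18 = 2.

27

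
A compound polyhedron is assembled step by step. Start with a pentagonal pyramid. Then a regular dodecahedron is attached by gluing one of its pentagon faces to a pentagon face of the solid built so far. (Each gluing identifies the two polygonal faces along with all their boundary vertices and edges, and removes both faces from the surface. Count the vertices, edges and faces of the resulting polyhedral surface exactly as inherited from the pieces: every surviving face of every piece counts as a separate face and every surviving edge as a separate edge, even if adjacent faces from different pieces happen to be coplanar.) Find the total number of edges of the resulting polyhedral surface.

35

A pentagonal pyramid: V=6, E=10, F=6.
Attach a regular dodecahedron (V=20, E=30, F=12) along a 5-gon: merge 5 vertices and 5 edges, delete both glued faces → V=21, E=35, F=16.
Check: V − E + F = 21 − 35 + 16 = 2.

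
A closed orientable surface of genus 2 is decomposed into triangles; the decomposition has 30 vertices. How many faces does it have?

64

χ = 2 − 2·2 = -2, and every face is a triangle so 3F = 2E.
V − E + F = -2 with E = 3F/2 gives 30 − (3/2 − 1)·F = -2, so F = 64 and E = 96.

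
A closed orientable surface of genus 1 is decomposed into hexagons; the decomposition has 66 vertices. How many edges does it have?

χ = 2 − 2·1 = 0, and every face is a hexagon so 6F = 2E.
V − E + F = 0 with E = 6F/2 gives 66 − (6/2 − 1)·F = 0, so F = 33 and E = 99.

99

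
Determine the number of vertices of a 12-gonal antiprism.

24

An antiprism on an n-gon has two n-gon caps and 2n triangles: V = 2·12 = 24, E = 4·12 = 48, F = 2·12 + 2 = 26.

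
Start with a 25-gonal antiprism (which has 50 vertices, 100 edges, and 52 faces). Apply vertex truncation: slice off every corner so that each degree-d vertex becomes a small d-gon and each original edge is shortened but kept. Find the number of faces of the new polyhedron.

102

Truncation replaces each original edge-end by a new vertex, so V′ = 2E = 200.
Each original edge survives, and each old vertex of degree d contributes d new edges; summing degrees gives Σd = 2E, so E′ = E + 2E = 3E = 300.
Each original face survives and each original vertex becomes one new face: F′ = F + V = 102.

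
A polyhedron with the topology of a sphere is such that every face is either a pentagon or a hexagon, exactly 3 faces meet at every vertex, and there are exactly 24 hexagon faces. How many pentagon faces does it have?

Let x be the number of pentagons; then F = 24 + x.
Edge–face incidences: 2E = 6·24 + 5·x = 144 + 5x.
Every vertex has degree 3, so 3V = 2E.
Euler: V − E + F = 2 ⇒ (2E)/3 − E + (24 + x) = 2.
Multiply by 6: 2·(2E) − 3·(2E) + 6·(24 + x) = 12, i.e. 144 + 6x − (144 + 5x) = 12.
Collecting terms: x = 12.
Then 2E = 144 + 5·12 = 204, so E = 102, V = 2E/3 = 68, F = 24 + 12 = 36.

12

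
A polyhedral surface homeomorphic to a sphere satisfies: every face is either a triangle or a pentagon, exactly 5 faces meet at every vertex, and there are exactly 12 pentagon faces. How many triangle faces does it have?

80

Let x be the number of triangles; then F = 12 + x.
Edge–face incidences: 2E = 5·12 + 3·x = 60 + 3x.
Every vertex has degree 5, so 5V = 2E.
Euler: V − E + F = 2 ⇒ (2E)/5 − E + (12 + x) = 2.
Multiply by 10: 2·(2E) − 5·(2E) + 10·(12 + x) = 20, i.e. 120 + 10x − 3·(60 + 3x) = 20.
Collecting terms: x − 60 = 20, so x = 80.
Then 2E = 60 + 3·80 = 300, so E = 150, V = 2E/5 = 60, F = 12 + 80 = 92.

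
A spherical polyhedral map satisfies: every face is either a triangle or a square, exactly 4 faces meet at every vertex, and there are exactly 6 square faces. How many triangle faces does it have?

8

Let x be the number of triangles; then F = 6 + x.
Edge–face incidences: 2E = 4·6 + 3·x = 24 + 3x.
Every vertex has degree 4, so 4V = 2E.
Euler: V − E + F = 2 ⇒ (2E)/4 − E + (6 + x) = 2.
Multiply by 8: 2·(2E) − 4·(2E) + 8·(6 + x) = 16, i.e. 48 + 8x − 2·(24 + 3x) = 16.
Collecting terms: 2x = 16, so x = 8.
Then 2E = 24 + 3·8 = 48, so E = 24, V = 2E/4 = 12, F = 6 + 8 = 14.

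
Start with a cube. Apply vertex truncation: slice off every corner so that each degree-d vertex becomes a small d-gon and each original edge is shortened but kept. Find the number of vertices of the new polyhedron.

The base solid has V = 8, E = 12, F = 6.
Truncation replaces each original edge-end by a new vertex, so V′ = 2E = 24.
Each original edge survives, and each old vertex of degree d contributes d new edges; summing degrees gives Σd = 2E, so E′ = E + 2E = 3E = 36.
Each original face survives and each original vertex becomes one new face: F′ = F + V = 14.

24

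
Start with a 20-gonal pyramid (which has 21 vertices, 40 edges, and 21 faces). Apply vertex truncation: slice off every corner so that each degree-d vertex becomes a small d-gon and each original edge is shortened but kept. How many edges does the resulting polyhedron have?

Truncation replaces each original edge-end by a new vertex, so V′ = 2E = 80.
Each original edge survives, and each old vertex of degree d contributes d new edges; summing degrees gives Σd = 2E, so E′ = E + 2E = 3E = 120.
Each original face survives and each original vertex becomes one new face: F′ = F + V = 42.

120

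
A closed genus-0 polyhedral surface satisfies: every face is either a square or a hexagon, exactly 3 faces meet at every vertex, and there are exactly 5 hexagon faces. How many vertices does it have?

Let x be the number of squares; then F = 5 + x.
Edge–face incidences: 2E = 6·5 + 4·x = 30 + 4x.
Every vertex has degree 3, so 3V = 2E.
Euler: V − E + F = 2 ⇒ (2E)/3 − E + (5 + x) = 2.
Multiply by 6: 2·(2E) − 3·(2E) + 6·(5 + x) = 12, i.e. 30 + 6x − (30 + 4x) = 12.
Collecting terms: 2x = 12, so x = 6.
Then 2E = 30 + 4·6 = 54, so E = 27, V = 2E/3 = 18, F = 5 + 6 = 11.

18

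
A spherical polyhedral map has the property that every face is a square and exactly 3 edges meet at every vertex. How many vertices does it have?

8

Each face has 4 edges and each edge borders two faces, so 2E = 4F.
Each vertex has degree 3, so 3V = 2E and hence V = 4F/3.
Euler: V − E + F = 2 ⇒ (4F/3) − (4F/2) + F = 2.
Multiply by 6: (8 − 12 + 6)F = 12, i.e. 2F = 12.
So F = 6, E = 4·6/2 = 12, V = 4·6/3 = 8.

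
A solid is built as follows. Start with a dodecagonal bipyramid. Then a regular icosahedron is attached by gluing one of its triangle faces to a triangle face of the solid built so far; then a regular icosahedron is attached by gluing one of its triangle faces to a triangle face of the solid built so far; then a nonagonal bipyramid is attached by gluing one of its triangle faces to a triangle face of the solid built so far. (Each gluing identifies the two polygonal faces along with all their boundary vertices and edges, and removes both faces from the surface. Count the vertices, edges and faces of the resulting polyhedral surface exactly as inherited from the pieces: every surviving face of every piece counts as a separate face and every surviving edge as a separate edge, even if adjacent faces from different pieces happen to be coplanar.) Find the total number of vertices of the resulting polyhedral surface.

A dodecagonal bipyramid: V=14, E=36, F=24.
Attach a regular icosahedron (V=12, E=30, F=20) along a 3-gon: merge 3 vertices and 3 edges, delete both glued faces → V=23, E=63, F=42.
Attach a regular icosahedron (V=12, E=30, F=20) along a 3-gon: merge 3 vertices and 3 edges, delete both glued faces → V=32, E=90, F=60.
Attach a nonagonal bipyramid (V=11, E=27, F=18) along a 3-gon: merge 3 vertices and 3 edges, delete both glued faces → V=40, E=114, F=76.
Check: V − E + F = 40 − 114 + 76 = 2.

40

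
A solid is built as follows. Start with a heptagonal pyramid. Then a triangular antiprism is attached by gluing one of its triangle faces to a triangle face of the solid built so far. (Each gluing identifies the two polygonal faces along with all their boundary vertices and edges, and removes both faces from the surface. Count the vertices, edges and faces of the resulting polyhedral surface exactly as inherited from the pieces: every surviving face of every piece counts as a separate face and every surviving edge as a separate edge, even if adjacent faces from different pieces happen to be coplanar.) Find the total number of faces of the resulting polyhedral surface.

14

A heptagonal pyramid: V=8, E=14, F=8.
Attach a triangular antiprism (V=6, E=12, F=8) along a 3-gon: merge 3 vertices and 3 edges, delete both glued faces → V=11, E=23, F=14.
Check: V − E + F = 11 − 23 + 14 = 2.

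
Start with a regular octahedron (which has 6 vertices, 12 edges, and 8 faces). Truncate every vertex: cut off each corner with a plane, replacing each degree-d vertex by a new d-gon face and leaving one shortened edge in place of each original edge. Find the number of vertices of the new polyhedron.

Truncation replaces each original edge-end by a new vertex, so V′ = 2E = 24.
Each original edge survives, and each old vertex of degree d contributes d new edges; summing degrees gives Σd = 2E, so E′ = E + 2E = 3E = 36.
Each original face survives and each original vertex becomes one new face: F′ = F + V = 14.

24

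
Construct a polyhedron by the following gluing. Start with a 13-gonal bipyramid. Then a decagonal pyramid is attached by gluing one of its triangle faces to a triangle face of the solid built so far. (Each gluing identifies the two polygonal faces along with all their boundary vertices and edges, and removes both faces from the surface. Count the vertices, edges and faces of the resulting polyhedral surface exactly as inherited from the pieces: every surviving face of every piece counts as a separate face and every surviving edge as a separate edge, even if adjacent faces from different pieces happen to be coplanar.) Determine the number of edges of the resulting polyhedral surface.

56

A 13-gonal bipyramid: V=15, E=39, F=26.
Attach a decagonal pyramid (V=11, E=20, F=11) along a 3-gon: merge 3 vertices and 3 edges, delete both glued faces → V=23, E=56, F=35.
Check: V − E + F = 23 − 56 + 35 = 2.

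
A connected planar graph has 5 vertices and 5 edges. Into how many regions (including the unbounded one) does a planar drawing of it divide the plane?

2

Euler's formula for a connected plane graph: V − E + F = 2, so F = 2 − 5 + 5 = 2.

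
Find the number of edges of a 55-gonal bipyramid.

A bipyramid over an n-gon has 2n triangular faces and n + 2 vertices: V = 55 + 2 = 57, E = 3·55 = 165, F = 2·55 = 110.

165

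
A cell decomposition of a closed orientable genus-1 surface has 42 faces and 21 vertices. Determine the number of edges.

For a closed orientable surface of genus 1, χ = 2 − 2·1 = 0.
E = V + F − (0) = 21 + 42 − (0) = 63.

63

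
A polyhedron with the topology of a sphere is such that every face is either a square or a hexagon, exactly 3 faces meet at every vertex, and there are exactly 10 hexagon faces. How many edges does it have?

Let x be the number of squares; then F = 10 + x.
Edge–face incidences: 2E = 6·10 + 4·x = 60 + 4x.
Every vertex has degree 3, so 3V = 2E.
Euler: V − E + F = 2 ⇒ (2E)/3 − E + (10 + x) = 2.
Multiply by 6: 2·(2E) − 3·(2E) + 6·(10 + x) = 12, i.e. 60 + 6x − (60 + 4x) = 12.
Collecting terms: 2x = 12, so x = 6.
Then 2E = 60 + 4·6 = 84, so E = 42, V = 2E/3 = 28, F = 10 + 6 = 16.

42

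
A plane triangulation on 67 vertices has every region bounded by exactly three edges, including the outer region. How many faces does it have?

130

In a plane triangulation 3F = 2E and V − E + F = 2, so F = 2V − 4 = 2·67 − 4 = 130.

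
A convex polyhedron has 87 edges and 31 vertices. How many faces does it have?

58

Here V − E + F = 2.
F = 2 − V + E = 2 − 31 + 87 = 58.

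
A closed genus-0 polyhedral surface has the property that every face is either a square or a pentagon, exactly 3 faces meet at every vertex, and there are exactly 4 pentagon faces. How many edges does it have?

Let x be the number of squares; then F = 4 + x.
Edge–face incidences: 2E = 5·4 + 4·x = 20 + 4x.
Every vertex has degree 3, so 3V = 2E.
Euler: V − E + F = 2 ⇒ (2E)/3 − E + (4 + x) = 2.
Multiply by 6: 2·(2E) − 3·(2E) + 6·(4 + x) = 12, i.e. 24 + 6x − (20 + 4x) = 12.
Collecting terms: 2x + 4 = 12, so 2x = 8, so x = 4.
Then 2E = 20 + 4·4 = 36, so E = 18, V = 2E/3 = 12, F = 4 + 4 = 8.

18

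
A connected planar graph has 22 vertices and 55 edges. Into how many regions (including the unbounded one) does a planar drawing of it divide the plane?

35

Euler's formula for a connected plane graph: V − E + F = 2, so F = 2 − 22 + 55 = 35.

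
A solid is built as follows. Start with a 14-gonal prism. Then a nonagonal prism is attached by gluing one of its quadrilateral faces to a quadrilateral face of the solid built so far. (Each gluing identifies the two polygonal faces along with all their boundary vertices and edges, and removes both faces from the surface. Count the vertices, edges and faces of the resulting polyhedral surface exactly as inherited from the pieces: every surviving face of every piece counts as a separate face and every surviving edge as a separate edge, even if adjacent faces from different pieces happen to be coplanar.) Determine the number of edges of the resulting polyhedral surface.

65

A 14-gonal prism: V=28, E=42, F=16.
Attach a nonagonal prism (V=18, E=27, F=11) along a 4-gon: merge 4 vertices and 4 edges, delete both glued faces → V=42, E=65, F=25.
Check: V − E + F = 42 − 65 + 25 = 2.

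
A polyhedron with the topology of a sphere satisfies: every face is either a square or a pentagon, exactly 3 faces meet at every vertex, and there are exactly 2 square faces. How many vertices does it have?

Let x be the number of pentagons; then F = 2 + x.
Edge–face incidences: 2E = 4·2 + 5·x = 8 + 5x.
Every vertex has degree 3, so 3V = 2E.
Euler: V − E + F = 2 ⇒ (2E)/3 − E + (2 + x) = 2.
Multiply by 6: 2·(2E) − 3·(2E) + 6·(2 + x) = 12, i.e. 12 + 6x − (8 + 5x) = 12.
Collecting terms: x + 4 = 12, so x = 8.
Then 2E = 8 + 5·8 = 48, so E = 24, V = 2E/3 = 16, F = 2 + 8 = 10.

16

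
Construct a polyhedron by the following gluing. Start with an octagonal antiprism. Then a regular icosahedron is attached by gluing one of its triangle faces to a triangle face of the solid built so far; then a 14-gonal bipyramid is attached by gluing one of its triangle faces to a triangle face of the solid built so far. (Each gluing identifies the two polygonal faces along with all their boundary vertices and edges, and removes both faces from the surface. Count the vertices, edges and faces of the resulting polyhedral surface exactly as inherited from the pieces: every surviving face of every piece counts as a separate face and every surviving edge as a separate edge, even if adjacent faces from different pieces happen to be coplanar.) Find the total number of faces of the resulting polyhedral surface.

62

An octagonal antiprism: V=16, E=32, F=18.
Attach a regular icosahedron (V=12, E=30, F=20) along a 3-gon: merge 3 vertices and 3 edges, delete both glued faces → V=25, E=59, F=36.
Attach a 14-gonal bipyramid (V=16, E=42, F=28) along a 3-gon: merge 3 vertices and 3 edges, delete both glued faces → V=38, E=98, F=62.
Check: V − E + F = 38 − 98 + 62 = 2.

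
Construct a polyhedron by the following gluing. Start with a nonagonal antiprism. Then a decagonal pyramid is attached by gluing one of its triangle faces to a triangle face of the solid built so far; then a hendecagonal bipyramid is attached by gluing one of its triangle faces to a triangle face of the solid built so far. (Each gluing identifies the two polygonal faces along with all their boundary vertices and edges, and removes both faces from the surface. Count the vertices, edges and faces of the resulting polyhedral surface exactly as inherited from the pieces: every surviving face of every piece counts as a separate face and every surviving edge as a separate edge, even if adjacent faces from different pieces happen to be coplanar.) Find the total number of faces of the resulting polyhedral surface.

49

A nonagonal antiprism: V=18, E=36, F=20.
Attach a decagonal pyramid (V=11, E=20, F=11) along a 3-gon: merge 3 vertices and 3 edges, delete both glued faces → V=26, E=53, F=29.
Attach a hendecagonal bipyramid (V=13, E=33, F=22) along a 3-gon: merge 3 vertices and 3 edges, delete both glued faces → V=36, E=83, F=49.
Check: V − E + F = 36 − 83 + 49 = 2.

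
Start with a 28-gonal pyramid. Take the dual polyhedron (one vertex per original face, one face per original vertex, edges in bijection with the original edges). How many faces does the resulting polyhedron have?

29

The base solid has V = 29, E = 56, F = 29.
The dual swaps V and F and preserves E: V′ = F = 29, E′ = E = 56, F′ = V = 29.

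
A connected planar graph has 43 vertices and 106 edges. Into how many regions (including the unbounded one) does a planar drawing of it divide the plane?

Euler's formula for a connected plane graph: V − E + F = 2, so F = 2 − 43 + 106 = 65.

65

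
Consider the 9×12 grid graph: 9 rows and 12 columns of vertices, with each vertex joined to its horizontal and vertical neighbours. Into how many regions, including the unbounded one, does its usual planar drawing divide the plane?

89

The grid has V = 9·12 = 108 vertices and E = 9·11 + 12·8 = 195 edges.
F = 2 − V + E = 2 − 108 + 195 = 89.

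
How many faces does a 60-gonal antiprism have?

122

An antiprism on an n-gon has two n-gon caps and 2n triangles: V = 2·60 = 120, E = 4·60 = 240, F = 2·60 + 2 = 122.
Check: V − E + F = 120 − 240 + 122 = 2.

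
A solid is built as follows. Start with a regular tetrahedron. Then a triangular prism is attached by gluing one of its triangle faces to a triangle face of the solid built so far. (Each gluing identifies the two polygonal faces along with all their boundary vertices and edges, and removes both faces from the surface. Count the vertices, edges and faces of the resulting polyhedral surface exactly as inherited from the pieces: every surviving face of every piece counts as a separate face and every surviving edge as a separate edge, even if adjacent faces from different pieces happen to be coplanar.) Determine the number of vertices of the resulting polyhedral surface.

7

A regular tetrahedron: V=4, E=6, F=4.
Attach a triangular prism (V=6, E=9, F=5) along a 3-gon: merge 3 vertices and 3 edges, delete both glued faces → V=7, E=12, F=7.
Check: V − E + F = 7 − 12 + 7 = 2.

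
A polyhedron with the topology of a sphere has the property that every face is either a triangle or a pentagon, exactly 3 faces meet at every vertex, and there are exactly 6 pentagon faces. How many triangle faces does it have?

2

Let x be the number of triangles; then F = 6 + x.
Edge–face incidences: 2E = 5·6 + 3·x = 30 + 3x.
Every vertex has degree 3, so 3V = 2E.
Euler: V − E + F = 2 ⇒ (2E)/3 − E + (6 + x) = 2.
Multiply by 6: 2·(2E) − 3·(2E) + 6·(6 + x) = 12, i.e. 36 + 6x − (30 + 3x) = 12.
Collecting terms: 3x + 6 = 12, so 3x = 6, so x = 2.
Then 2E = 30 + 3·2 = 36, so E = 18, V = 2E/3 = 12, F = 6 + 2 = 8.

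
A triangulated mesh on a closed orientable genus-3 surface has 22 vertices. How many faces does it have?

52

χ = 2 − 2·3 = -4, and every face is a triangle so 3F = 2E.
V − E + F = -4 with E = 3F/2 gives 22 − (3/2 − 1)·F = -4, so F = 52 and E = 78.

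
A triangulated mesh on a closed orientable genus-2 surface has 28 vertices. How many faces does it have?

χ = 2 − 2·2 = -2, and every face is a triangle so 3F = 2E.
V − E + F = -2 with E = 3F/2 gives 28 − (3/2 − 1)·F = -2, so F = 60 and E = 90.

60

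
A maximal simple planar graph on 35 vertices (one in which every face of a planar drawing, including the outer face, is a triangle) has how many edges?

99

In a plane triangulation 3F = 2E and V − E + F = 2, so E = 3V − 6 = 3·35 − 6 = 99.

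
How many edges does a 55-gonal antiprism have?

An antiprism on an n-gon has two n-gon caps and 2n triangles: V = 2·55 = 110, E = 4·55 = 220, F = 2·55 + 2 = 112.

220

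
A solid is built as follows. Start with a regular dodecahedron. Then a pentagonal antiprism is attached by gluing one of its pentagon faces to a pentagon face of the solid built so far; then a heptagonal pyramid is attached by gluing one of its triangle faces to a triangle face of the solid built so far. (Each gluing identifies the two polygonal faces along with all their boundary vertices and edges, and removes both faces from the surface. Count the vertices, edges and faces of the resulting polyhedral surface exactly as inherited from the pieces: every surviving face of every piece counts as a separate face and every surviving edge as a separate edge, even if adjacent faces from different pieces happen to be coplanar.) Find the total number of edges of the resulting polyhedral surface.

A regular dodecahedron: V=20, E=30, F=12.
Attach a pentagonal antiprism (V=10, E=20, F=12) along a 5-gon: merge 5 vertices and 5 edges, delete both glued faces → V=25, E=45, F=22.
Attach a heptagonal pyramid (V=8, E=14, F=8) along a 3-gon: merge 3 vertices and 3 edges, delete both glued faces → V=30, E=56, F=28.
Check: V − E + F = 30 − 56 + 28 = 2.

56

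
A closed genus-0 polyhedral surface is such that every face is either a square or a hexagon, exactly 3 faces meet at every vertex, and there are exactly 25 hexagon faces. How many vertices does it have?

58

Let x be the number of squares; then F = 25 + x.
Edge–face incidences: 2E = 6·25 + 4·x = 150 + 4x.
Every vertex has degree 3, so 3V = 2E.
Euler: V − E + F = 2 ⇒ (2E)/3 − E + (25 + x) = 2.
Multiply by 6: 2·(2E) − 3·(2E) + 6·(25 + x) = 12, i.e. 150 + 6x − (150 + 4x) = 12.
Collecting terms: 2x = 12, so x = 6.
Then 2E = 150 + 4·6 = 174, so E = 87, V = 2E/3 = 58, F = 25 + 6 = 31.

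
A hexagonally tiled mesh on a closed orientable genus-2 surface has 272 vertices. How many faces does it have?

137

χ = 2 − 2·2 = -2, and every face is a hexagon so 6F = 2E.
V − E + F = -2 with E = 6F/2 gives 272 − (6/2 − 1)·F = -2, so F = 137 and E = 411.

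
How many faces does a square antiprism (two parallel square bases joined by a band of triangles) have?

An antiprism on an n-gon has two n-gon caps and 2n triangles: V = 2·4 = 8, E = 4·4 = 16, F = 2·4 + 2 = 10.

10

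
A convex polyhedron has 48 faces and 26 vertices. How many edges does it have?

72

Here V − E + F = 2.
E = V + F − (2) = 26 + 48 − (2) = 72.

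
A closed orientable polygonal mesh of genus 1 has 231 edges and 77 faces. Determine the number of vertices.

For a closed orientable surface of genus 1, χ = 2 − 2·1 = 0.
V = 0 + E − F = 0 + 231 − 77 = 154.

154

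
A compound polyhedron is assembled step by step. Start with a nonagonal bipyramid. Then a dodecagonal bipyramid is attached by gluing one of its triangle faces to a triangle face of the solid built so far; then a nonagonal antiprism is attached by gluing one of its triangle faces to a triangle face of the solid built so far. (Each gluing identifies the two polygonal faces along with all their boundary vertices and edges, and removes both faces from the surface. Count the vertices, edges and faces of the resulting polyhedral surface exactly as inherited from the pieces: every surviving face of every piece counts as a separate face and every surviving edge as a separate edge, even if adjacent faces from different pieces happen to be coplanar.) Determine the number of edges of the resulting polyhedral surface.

93

A nonagonal bipyramid: V=11, E=27, F=18.
Attach a dodecagonal bipyramid (V=14, E=36, F=24) along a 3-gon: merge 3 vertices and 3 edges, delete both glued faces → V=22, E=60, F=40.
Attach a nonagonal antiprism (V=18, E=36, F=20) along a 3-gon: merge 3 vertices and 3 edges, delete both glued faces → V=37, E=93, F=58.
Check: V − E + F = 37 − 93 + 58 = 2.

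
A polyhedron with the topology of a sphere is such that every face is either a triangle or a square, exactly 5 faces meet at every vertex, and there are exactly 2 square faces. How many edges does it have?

Let x be the number of triangles; then F = 2 + x.
Edge–face incidences: 2E = 4·2 + 3·x = 8 + 3x.
Every vertex has degree 5, so 5V = 2E.
Euler: V − E + F = 2 ⇒ (2E)/5 − E + (2 + x) = 2.
Multiply by 10: 2·(2E) − 5·(2E) + 10·(2 + x) = 20, i.e. 20 + 10x − 3·(8 + 3x) = 20.
Collecting terms: x − 4 = 20, so x = 24.
Then 2E = 8 + 3·24 = 80, so E = 40, V = 2E/5 = 16, F = 2 + 24 = 26.

40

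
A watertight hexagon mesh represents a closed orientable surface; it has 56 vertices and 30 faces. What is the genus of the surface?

3

Every face is a hexagon, so 2E = 6·30 = 180, giving E = 90.
χ = V − E + F = 56 − 90 + 30 = -4.
For a closed orientable surface χ = 2 − 2g, so g = (2 − (-4))/2 = 3.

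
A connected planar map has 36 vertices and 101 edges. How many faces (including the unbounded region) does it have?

67

Euler's formula for a connected plane graph: V − E + F = 2, so F = 2 − 36 + 101 = 67.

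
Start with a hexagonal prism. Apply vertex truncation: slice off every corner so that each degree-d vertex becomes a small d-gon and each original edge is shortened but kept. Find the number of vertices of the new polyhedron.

The base solid has V = 12, E = 18, F = 8.
Truncation replaces each original edge-end by a new vertex, so V′ = 2E = 36.
Each original edge survives, and each old vertex of degree d contributes d new edges; summing degrees gives Σd = 2E, so E′ = E + 2E = 3E = 54.
Each original face survives and each original vertex becomes one new face: F′ = F + V = 20.

36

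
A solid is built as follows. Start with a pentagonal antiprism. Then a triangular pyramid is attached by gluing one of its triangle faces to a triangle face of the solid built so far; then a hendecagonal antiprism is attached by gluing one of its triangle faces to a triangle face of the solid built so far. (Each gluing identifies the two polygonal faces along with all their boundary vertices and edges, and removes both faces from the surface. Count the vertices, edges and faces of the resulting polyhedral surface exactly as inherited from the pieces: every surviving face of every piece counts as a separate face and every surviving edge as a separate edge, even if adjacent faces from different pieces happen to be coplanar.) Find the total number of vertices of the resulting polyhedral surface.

30

A pentagonal antiprism: V=10, E=20, F=12.
Attach a triangular pyramid (V=4, E=6, F=4) along a 3-gon: merge 3 vertices and 3 edges, delete both glued faces → V=11, E=23, F=14.
Attach a hendecagonal antiprism (V=22, E=44, F=24) along a 3-gon: merge 3 vertices and 3 edges, delete both glued faces → V=30, E=64, F=36.
Check: V − E + F = 30 − 64 + 36 = 2.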